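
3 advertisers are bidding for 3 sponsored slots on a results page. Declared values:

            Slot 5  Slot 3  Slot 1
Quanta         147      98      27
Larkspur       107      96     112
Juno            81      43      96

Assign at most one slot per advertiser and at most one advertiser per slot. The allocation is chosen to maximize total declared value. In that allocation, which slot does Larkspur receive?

Treat this as an assignment problem: match each advertiser to one slot.
Optimal: Quanta→Slot 5 ($147), Larkspur→Slot 3 ($96), Juno→Slot 1 ($96) — total 147+96+96 = $339.
Max-entry greedy (repeatedly take the single best remaining cell) gives $302, worse by 37.
No other one-to-one assignment exceeds $339.
Larkspur's own top slot is Slot 1 ($112), but forcing Larkspur→Slot 1 and reassigning the rest optimally gives only $302 — worse by 37.

Larkspur receives Slot 3.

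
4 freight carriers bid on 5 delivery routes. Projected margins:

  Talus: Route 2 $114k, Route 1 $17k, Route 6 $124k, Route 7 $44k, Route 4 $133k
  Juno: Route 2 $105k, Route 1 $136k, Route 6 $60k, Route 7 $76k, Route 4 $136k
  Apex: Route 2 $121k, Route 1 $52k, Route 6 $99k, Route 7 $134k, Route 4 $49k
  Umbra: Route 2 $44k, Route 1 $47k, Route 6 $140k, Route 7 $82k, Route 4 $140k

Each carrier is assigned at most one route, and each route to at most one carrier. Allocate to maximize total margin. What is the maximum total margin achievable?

Optimal: Talus→Route 4 ($133k), Juno→Route 1 ($136k), Apex→Route 7 ($134k), Umbra→Route 6 ($140k) — total 133+136+134+140 = $543k.
Column-greedy (each route in turn goes to its best remaining carrier) gives $441k, worse by 102.
Next-best assignment: Talus→Route 6, Juno→Route 1, Apex→Route 7, Umbra→Route 4 = $534k.

Maximum total: $543k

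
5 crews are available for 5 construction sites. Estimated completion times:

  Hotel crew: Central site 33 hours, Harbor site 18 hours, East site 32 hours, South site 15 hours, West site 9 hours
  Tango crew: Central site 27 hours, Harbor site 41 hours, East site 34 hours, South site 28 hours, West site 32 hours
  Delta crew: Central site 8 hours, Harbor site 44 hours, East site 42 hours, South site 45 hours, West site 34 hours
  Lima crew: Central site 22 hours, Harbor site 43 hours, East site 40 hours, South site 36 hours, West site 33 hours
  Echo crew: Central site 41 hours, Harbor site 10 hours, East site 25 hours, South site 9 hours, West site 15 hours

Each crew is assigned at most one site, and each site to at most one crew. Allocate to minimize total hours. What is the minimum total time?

Min total: 95 hours

Optimal: Hotel crew→West site (9 hours), Tango crew→South site (28 hours), Delta crew→Central site (8 hours), Lima crew→East site (40 hours), Echo crew→Harbor site (10 hours) — total 9+28+8+40+10 = 95 hours.
Min-entry greedy (repeatedly take the single cheapest remaining cell) gives 103 hours, worse by 8.
Next-best assignment: Hotel crew→West site, Tango crew→East site, Delta crew→Central site, Lima crew→South site, Echo crew→Harbor site = 97 hours.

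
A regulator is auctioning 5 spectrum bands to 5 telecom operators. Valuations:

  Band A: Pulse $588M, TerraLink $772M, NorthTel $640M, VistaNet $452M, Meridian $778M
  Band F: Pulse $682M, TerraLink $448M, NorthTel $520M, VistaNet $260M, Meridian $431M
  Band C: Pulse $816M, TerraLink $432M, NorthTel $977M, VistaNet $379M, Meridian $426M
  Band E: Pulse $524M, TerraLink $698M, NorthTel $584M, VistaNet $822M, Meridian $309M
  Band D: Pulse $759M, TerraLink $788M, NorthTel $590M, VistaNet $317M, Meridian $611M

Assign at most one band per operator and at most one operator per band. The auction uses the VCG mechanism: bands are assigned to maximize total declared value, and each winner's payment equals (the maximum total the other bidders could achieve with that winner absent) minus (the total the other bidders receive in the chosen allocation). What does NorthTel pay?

NorthTel pays $134M.

Efficient allocation: Pulse→Band F ($682M), TerraLink→Band D ($788M), NorthTel→Band C ($977M), VistaNet→Band E ($822M), Meridian→Band A ($778M); total welfare W = $4047M.
NorthTel receives Band C at value $977M, so the others get W − 977 = $3070M.
Without NorthTel: best allocation of the remaining 4 bidders over all 5 bands is Pulse→Band C ($816M), TerraLink→Band D ($788M), VistaNet→Band E ($822M), Meridian→Band A ($778M), total $3204M.
VCG payment = (others' best without NorthTel) − (others' welfare with NorthTel) = 3204 − 3070 = $134M.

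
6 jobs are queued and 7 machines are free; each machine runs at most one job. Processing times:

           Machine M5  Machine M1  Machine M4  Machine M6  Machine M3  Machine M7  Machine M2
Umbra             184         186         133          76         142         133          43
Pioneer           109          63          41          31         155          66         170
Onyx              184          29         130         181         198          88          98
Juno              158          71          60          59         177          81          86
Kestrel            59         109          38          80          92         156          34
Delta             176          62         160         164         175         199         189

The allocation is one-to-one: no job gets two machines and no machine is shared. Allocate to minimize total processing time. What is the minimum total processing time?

Optimal: Umbra→Machine M2 (43 min), Pioneer→Machine M6 (31 min), Onyx→Machine M7 (88 min), Juno→Machine M4 (60 min), Kestrel→Machine M5 (59 min), Delta→Machine M1 (62 min) — total 43+31+88+60+59+62 = 343 min.
Min-entry greedy (repeatedly take the single cheapest remaining cell) gives 462 min, worse by 119.
Swapping Umbra↔Pioneer (Umbra→Machine M6 76 min, Pioneer→Machine M2 170 min) adds 172.
No other one-to-one assignment undercuts 343 min.

Minimum total: 343 min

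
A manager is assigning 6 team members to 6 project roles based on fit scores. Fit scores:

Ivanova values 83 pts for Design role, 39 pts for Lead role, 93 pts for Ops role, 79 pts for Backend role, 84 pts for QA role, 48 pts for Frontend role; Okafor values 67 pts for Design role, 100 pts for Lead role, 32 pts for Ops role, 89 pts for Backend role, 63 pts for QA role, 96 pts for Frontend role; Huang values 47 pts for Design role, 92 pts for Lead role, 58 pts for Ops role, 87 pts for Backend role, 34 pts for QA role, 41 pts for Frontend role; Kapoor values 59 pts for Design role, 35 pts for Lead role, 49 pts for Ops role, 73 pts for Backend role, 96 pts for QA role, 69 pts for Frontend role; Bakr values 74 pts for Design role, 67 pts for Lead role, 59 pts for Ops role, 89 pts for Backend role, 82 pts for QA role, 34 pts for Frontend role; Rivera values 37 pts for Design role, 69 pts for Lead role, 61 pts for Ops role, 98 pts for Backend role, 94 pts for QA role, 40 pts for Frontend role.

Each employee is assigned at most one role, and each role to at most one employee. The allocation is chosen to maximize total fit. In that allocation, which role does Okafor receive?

Okafor receives Frontend role.

This is the linear assignment problem.
Optimal: Ivanova→Ops role (93 pts), Okafor→Frontend role (96 pts), Huang→Lead role (92 pts), Kapoor→QA role (96 pts), Bakr→Design role (74 pts), Rivera→Backend role (98 pts) — total 93+96+92+96+74+98 = 549 pts.
Next-best assignment: Ivanova→Design role, Okafor→Frontend role, Huang→Lead role, Kapoor→QA role, Bakr→Ops role, Rivera→Backend role = 524 pts.
Okafor's own top role is Lead role (100 pts), but forcing Okafor→Lead role and reassigning the rest optimally gives only 517 pts — worse by 32.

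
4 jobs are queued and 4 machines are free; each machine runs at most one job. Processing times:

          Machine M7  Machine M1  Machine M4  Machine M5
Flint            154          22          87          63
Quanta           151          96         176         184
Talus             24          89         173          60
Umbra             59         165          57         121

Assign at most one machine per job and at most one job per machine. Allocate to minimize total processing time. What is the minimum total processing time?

Minimum total: 240 min

Treat this as an assignment problem: match each job to one machine.
Optimal: Flint→Machine M5 (63 min), Quanta→Machine M1 (96 min), Talus→Machine M7 (24 min), Umbra→Machine M4 (57 min) — total 63+96+24+57 = 240 min.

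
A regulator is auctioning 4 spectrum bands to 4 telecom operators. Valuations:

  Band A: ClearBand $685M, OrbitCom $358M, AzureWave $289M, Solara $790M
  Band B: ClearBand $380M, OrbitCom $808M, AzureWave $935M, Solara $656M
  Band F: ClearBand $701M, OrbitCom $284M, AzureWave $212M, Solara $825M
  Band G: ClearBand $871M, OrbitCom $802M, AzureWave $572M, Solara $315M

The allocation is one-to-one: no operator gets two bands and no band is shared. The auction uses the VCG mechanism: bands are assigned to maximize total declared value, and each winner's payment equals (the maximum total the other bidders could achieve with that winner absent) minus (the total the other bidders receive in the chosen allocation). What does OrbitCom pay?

Efficient allocation: ClearBand→Band A ($685M), OrbitCom→Band G ($802M), AzureWave→Band B ($935M), Solara→Band F ($825M); total welfare W = $3247M.
OrbitCom receives Band G at value $802M, so the others get W − 802 = $2445M.
Without OrbitCom: best allocation of the remaining 3 bidders over all 4 bands is ClearBand→Band G ($871M), AzureWave→Band B ($935M), Solara→Band F ($825M), total $2631M.
VCG payment = (others' best without OrbitCom) − (others' welfare with OrbitCom) = 2631 − 2445 = $186M.

OrbitCom pays $186M.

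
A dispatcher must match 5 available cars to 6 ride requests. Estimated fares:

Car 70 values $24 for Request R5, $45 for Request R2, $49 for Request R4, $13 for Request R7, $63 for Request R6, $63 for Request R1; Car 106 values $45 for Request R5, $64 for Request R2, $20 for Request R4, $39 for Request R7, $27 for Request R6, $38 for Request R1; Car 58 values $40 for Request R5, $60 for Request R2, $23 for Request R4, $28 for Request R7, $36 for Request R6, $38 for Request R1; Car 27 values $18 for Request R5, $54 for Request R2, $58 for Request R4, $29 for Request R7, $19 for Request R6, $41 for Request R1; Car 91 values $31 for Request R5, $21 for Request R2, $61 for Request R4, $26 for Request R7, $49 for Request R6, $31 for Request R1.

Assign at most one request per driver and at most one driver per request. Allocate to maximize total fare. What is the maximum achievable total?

Optimal: Car 70→Request R1 ($63), Car 106→Request R5 ($45), Car 58→Request R2 ($60), Car 27→Request R4 ($58), Car 91→Request R6 ($49) — total 63+45+60+58+49 = $275.
Row-greedy (each driver in turn takes its best remaining request) gives $256, worse by 19.
Next-best assignment: Car 70→Request R1, Car 106→Request R2, Car 58→Request R5, Car 27→Request R4, Car 91→Request R6 = $274.
Swapping Car 70↔Car 106 (Car 70→Request R5 $24, Car 106→Request R1 $38) loses 46.

Max total: $275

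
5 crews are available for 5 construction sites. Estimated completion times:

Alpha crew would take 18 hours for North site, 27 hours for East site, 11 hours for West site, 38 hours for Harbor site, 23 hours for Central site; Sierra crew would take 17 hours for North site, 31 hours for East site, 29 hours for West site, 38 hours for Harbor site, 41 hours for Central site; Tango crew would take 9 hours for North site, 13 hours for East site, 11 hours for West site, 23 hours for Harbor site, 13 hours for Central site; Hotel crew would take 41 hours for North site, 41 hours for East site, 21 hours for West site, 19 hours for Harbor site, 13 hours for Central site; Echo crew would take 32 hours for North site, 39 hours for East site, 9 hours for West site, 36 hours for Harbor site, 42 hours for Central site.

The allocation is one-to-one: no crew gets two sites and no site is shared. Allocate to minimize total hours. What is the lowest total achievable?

Optimal: Alpha crew→Central site (23 hours), Sierra crew→North site (17 hours), Tango crew→East site (13 hours), Hotel crew→Harbor site (19 hours), Echo crew→West site (9 hours) — total 23+17+13+19+9 = 81 hours.
Next-best assignment: Alpha crew→East site, Sierra crew→North site, Tango crew→Central site, Hotel crew→Harbor site, Echo crew→West site = 85 hours.

Min total: 81 hours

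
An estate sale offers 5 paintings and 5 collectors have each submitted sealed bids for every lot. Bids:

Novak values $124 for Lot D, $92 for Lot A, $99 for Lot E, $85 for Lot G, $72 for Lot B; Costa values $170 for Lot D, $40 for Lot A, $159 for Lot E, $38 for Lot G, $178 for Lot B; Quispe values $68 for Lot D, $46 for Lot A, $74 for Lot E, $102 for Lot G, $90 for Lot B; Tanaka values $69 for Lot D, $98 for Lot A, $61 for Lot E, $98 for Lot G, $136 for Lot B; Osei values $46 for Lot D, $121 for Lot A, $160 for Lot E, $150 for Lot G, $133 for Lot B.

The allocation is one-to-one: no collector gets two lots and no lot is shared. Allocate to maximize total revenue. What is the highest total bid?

Maximum total: $662

Optimal: Novak→Lot D ($124), Costa→Lot B ($178), Quispe→Lot G ($102), Tanaka→Lot A ($98), Osei→Lot E ($160) — total 124+178+102+98+160 = $662.
Column-greedy (each lot in turn goes to its best remaining collector) gives $628, worse by 34.
Next-best assignment: Novak→Lot A, Costa→Lot D, Quispe→Lot G, Tanaka→Lot B, Osei→Lot E = $660.
Checked against all permutations: $662 is optimal.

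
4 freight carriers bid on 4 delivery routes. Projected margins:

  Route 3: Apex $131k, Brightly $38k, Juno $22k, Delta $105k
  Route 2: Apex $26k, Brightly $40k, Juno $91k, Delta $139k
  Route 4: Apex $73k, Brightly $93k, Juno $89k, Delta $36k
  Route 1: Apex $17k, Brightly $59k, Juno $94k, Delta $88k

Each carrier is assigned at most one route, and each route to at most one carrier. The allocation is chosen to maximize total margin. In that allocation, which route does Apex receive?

Apex receives Route 3.

This is the linear assignment problem.
Optimal: Apex→Route 3 ($131k), Brightly→Route 4 ($93k), Juno→Route 1 ($94k), Delta→Route 2 ($139k) — total 131+93+94+139 = $457k.
Next-best assignment: Apex→Route 3, Brightly→Route 1, Juno→Route 4, Delta→Route 2 = $418k.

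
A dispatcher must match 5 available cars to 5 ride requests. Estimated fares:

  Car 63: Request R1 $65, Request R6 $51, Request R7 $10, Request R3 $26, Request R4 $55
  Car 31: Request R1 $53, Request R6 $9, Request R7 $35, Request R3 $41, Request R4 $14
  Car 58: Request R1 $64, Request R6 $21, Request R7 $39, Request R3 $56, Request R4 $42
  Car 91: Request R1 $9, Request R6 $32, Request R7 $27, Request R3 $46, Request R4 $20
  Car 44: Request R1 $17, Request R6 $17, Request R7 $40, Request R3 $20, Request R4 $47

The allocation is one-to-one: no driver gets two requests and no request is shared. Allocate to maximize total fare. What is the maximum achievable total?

Max total: $243

This is a one-to-one assignment (maximum-weight bipartite matching).
Optimal: Car 63→Request R6 ($51), Car 31→Request R7 ($35), Car 58→Request R1 ($64), Car 91→Request R3 ($46), Car 44→Request R4 ($47) — total 51+35+64+46+47 = $243.
Column-greedy (each request in turn goes to its best remaining driver) gives $207, worse by 36.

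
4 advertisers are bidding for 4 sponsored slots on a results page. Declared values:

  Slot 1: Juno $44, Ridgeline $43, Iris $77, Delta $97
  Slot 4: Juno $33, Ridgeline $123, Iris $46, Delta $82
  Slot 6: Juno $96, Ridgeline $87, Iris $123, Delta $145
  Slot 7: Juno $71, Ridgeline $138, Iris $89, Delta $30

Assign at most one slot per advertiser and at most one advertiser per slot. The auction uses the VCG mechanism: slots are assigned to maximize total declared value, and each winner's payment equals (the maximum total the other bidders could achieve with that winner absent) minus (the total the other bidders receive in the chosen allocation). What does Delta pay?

Delta pays $46.

Efficient allocation: Juno→Slot 7 ($71), Ridgeline→Slot 4 ($123), Iris→Slot 1 ($77), Delta→Slot 6 ($145); total welfare W = $416.
Delta receives Slot 6 at value $145, so the others get W − 145 = $271.
Without Delta: best allocation of the remaining 3 bidders over all 4 slots is Juno→Slot 7 ($71), Ridgeline→Slot 4 ($123), Iris→Slot 6 ($123), total $317.
VCG payment = (others' best without Delta) − (others' welfare with Delta) = 317 − 271 = $46.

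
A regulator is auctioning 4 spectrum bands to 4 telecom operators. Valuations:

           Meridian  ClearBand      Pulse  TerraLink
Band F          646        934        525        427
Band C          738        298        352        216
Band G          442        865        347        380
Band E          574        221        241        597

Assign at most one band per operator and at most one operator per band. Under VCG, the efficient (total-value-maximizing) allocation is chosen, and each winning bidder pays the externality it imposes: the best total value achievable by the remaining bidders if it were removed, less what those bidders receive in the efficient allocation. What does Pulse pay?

Pulse pays $69M.

Efficient allocation: Meridian→Band C ($738M), ClearBand→Band G ($865M), Pulse→Band F ($525M), TerraLink→Band E ($597M); total welfare W = $2725M.
Pulse receives Band F at value $525M, so the others get W − 525 = $2200M.
Without Pulse: best allocation of the remaining 3 bidders over all 4 bands is Meridian→Band C ($738M), ClearBand→Band F ($934M), TerraLink→Band E ($597M), total $2269M.
VCG payment = (others' best without Pulse) − (others' welfare with Pulse) = 2269 − 2200 = $69M.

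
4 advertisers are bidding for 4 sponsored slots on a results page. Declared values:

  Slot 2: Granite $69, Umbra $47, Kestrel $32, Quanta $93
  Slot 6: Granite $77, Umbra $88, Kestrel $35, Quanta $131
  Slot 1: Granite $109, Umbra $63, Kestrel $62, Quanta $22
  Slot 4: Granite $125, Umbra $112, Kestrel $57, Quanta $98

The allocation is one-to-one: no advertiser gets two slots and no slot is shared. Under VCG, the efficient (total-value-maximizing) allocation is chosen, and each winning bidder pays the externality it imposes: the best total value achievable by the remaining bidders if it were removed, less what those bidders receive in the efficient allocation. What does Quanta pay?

Efficient allocation: Granite→Slot 1 ($109), Umbra→Slot 4 ($112), Kestrel→Slot 2 ($32), Quanta→Slot 6 ($131); total welfare W = $384.
Quanta receives Slot 6 at value $131, so the others get W − 131 = $253.
Without Quanta: best allocation of the remaining 3 bidders over all 4 slots is Granite→Slot 4 ($125), Umbra→Slot 6 ($88), Kestrel→Slot 1 ($62), total $275.
VCG payment = (others' best without Quanta) − (others' welfare with Quanta) = 275 − 253 = $22.

Quanta pays $22.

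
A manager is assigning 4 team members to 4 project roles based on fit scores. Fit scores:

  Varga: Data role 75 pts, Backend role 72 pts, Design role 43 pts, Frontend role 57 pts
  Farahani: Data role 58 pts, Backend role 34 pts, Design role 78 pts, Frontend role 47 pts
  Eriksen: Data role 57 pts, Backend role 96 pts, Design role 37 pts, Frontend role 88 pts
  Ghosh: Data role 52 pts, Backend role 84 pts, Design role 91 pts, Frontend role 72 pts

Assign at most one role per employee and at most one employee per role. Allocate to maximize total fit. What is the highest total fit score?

Maximum total: 325 pts

Optimal: Varga→Data role (75 pts), Farahani→Design role (78 pts), Eriksen→Frontend role (88 pts), Ghosh→Backend role (84 pts) — total 75+78+88+84 = 325 pts.
Column-greedy (each role in turn goes to its best remaining employee) gives 309 pts, worse by 16.
Swapping Ghosh↔Eriksen (Ghosh→Frontend role 72 pts, Eriksen→Backend role 96 pts) loses 4.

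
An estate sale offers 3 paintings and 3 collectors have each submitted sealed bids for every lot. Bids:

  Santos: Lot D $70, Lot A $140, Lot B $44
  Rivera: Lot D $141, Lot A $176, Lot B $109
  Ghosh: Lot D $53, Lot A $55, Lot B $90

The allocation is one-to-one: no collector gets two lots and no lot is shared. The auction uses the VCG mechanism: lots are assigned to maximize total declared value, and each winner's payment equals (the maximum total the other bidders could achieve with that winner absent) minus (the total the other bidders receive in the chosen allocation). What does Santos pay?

Santos pays $35.

Efficient allocation: Santos→Lot A ($140), Rivera→Lot D ($141), Ghosh→Lot B ($90); total welfare W = $371.
Santos receives Lot A at value $140, so the others get W − 140 = $231.
Without Santos: best allocation of the remaining 2 bidders over all 3 lots is Rivera→Lot A ($176), Ghosh→Lot B ($90), total $266.
VCG payment = (others' best without Santos) − (others' welfare with Santos) = 266 − 231 = $35.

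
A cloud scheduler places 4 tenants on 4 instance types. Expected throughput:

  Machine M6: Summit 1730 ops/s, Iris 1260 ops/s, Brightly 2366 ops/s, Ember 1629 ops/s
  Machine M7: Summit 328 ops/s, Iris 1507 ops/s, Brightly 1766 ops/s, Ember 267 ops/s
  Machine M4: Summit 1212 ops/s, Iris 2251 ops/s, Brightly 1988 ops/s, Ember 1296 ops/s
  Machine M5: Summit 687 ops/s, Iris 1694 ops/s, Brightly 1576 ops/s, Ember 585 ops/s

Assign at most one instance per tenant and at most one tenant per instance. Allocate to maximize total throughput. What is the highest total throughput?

Max total: 6486 ops/s

Optimal: Summit→Machine M6 (1730 ops/s), Iris→Machine M5 (1694 ops/s), Brightly→Machine M7 (1766 ops/s), Ember→Machine M4 (1296 ops/s) — total 1730+1694+1766+1296 = 6486 ops/s.
Column-greedy (each instance in turn goes to its best remaining tenant) gives 5856 ops/s, worse by 630.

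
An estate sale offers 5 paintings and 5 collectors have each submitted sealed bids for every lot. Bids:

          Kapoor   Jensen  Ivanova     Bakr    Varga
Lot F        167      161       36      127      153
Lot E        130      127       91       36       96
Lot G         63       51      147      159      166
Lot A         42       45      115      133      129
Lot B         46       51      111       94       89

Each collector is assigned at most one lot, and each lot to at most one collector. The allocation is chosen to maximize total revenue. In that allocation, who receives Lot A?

This is the linear assignment problem.
Optimal: Kapoor→Lot F ($167), Jensen→Lot E ($127), Ivanova→Lot B ($111), Bakr→Lot A ($133), Varga→Lot G ($166) — total 167+127+111+133+166 = $704.
Row-greedy (each collector in turn takes its best remaining lot) gives $663, worse by 41.
Checked against all permutations: $704 is optimal.
Bakr's own top lot is Lot G ($159), but forcing Bakr→Lot G and reassigning the rest optimally gives only $693 — worse by 11.

Bakr receives Lot A.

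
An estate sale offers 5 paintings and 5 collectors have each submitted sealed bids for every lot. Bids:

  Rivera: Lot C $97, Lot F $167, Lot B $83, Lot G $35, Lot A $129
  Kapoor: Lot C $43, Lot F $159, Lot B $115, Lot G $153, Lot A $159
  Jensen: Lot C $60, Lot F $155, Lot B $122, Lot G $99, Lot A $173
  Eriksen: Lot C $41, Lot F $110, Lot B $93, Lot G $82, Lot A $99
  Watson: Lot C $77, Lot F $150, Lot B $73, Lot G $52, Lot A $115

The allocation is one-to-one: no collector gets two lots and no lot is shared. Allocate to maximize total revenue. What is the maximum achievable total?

Max total: $666

Optimal: Rivera→Lot C ($97), Kapoor→Lot G ($153), Jensen→Lot A ($173), Eriksen→Lot B ($93), Watson→Lot F ($150) — total 97+153+173+93+150 = $666.
Row-greedy (each collector in turn takes its best remaining lot) gives $607, worse by 59.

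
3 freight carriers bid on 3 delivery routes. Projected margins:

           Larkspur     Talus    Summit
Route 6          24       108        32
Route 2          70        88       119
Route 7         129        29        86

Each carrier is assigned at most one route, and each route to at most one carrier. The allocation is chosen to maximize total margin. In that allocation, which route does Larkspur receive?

Larkspur receives Route 7.

Treat this as an assignment problem: match each carrier to one route.
Optimal: Larkspur→Route 7 ($129k), Talus→Route 6 ($108k), Summit→Route 2 ($119k) — total 129+108+119 = $356k.
Next-best assignment: Larkspur→Route 2, Talus→Route 6, Summit→Route 7 = $264k.
Swapping Summit↔Larkspur (Summit→Route 7 $86k, Larkspur→Route 2 $70k) loses 92.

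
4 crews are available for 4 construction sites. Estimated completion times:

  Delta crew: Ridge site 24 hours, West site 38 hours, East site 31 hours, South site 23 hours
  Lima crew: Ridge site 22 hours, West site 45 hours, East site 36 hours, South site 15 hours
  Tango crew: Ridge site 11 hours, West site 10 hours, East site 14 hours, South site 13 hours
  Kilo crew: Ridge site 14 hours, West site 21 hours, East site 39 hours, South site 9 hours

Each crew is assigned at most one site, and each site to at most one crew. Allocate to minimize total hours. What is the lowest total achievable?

Minimum total: 70 hours

Optimal: Delta crew→East site (31 hours), Lima crew→South site (15 hours), Tango crew→West site (10 hours), Kilo crew→Ridge site (14 hours) — total 31+15+10+14 = 70 hours.
Column-greedy (each site in turn goes to its cheapest remaining crew) gives 78 hours, worse by 8.
Next-best assignment: Delta crew→East site, Lima crew→Ridge site, Tango crew→West site, Kilo crew→South site = 72 hours.
Checked against all permutations: 70 hours is optimal.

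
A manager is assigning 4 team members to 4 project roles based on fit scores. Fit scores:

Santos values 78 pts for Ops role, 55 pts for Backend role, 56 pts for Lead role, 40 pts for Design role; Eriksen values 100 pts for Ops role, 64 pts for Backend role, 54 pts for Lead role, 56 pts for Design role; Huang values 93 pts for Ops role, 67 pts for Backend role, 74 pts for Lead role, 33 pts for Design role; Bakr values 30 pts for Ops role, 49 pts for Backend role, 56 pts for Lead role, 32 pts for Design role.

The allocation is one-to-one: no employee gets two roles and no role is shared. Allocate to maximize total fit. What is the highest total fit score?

Max total: 263 pts

Optimal: Santos→Design role (40 pts), Eriksen→Ops role (100 pts), Huang→Backend role (67 pts), Bakr→Lead role (56 pts) — total 40+100+67+56 = 263 pts.
Row-greedy (each employee in turn takes its best remaining role) gives 248 pts, worse by 15.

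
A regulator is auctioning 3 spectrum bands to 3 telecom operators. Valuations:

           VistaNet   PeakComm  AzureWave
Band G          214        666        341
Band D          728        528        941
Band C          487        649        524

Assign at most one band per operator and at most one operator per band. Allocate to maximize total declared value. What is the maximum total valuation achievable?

Optimal: VistaNet→Band C ($487M), PeakComm→Band G ($666M), AzureWave→Band D ($941M) — total 487+666+941 = $2094M.
Row-greedy (each operator in turn takes its best remaining band) gives $1918M, worse by 176.
Next-best assignment: VistaNet→Band D, PeakComm→Band G, AzureWave→Band C = $1918M.
Swapping VistaNet↔PeakComm (VistaNet→Band G $214M, PeakComm→Band C $649M) loses 290.

Maximum total: $2094M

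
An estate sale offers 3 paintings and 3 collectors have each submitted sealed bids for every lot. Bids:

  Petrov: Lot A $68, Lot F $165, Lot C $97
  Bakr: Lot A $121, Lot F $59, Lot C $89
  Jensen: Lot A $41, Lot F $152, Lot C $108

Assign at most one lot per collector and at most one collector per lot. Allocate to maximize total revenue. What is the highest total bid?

Maximum total: $394

This is the linear assignment problem.
Optimal: Petrov→Lot F ($165), Bakr→Lot A ($121), Jensen→Lot C ($108) — total 165+121+108 = $394.
Next-best assignment: Petrov→Lot C, Bakr→Lot A, Jensen→Lot F = $370.
Swapping Petrov↔Bakr (Petrov→Lot A $68, Bakr→Lot F $59) loses 159.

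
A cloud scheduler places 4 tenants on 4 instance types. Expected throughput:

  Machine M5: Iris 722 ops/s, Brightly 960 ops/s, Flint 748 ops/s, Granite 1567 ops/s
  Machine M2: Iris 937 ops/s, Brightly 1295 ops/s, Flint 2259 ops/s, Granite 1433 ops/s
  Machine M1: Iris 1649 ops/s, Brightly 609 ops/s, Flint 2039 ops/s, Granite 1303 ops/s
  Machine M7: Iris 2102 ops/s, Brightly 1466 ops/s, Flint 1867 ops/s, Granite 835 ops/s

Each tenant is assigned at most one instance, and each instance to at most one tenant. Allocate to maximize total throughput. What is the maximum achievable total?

Maximum total: 7003 ops/s

Optimal: Iris→Machine M7 (2102 ops/s), Brightly→Machine M2 (1295 ops/s), Flint→Machine M1 (2039 ops/s), Granite→Machine M5 (1567 ops/s) — total 2102+1295+2039+1567 = 7003 ops/s.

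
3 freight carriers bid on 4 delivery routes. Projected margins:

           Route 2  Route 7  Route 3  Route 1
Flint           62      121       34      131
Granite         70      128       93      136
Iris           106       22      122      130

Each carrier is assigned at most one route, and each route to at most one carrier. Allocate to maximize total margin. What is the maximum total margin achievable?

Optimal: Flint→Route 1 ($131k), Granite→Route 7 ($128k), Iris→Route 3 ($122k) — total 131+128+122 = $381k.
Swapping Iris↔Flint (Iris→Route 1 $130k, Flint→Route 3 $34k) loses 89.

Max total: $381k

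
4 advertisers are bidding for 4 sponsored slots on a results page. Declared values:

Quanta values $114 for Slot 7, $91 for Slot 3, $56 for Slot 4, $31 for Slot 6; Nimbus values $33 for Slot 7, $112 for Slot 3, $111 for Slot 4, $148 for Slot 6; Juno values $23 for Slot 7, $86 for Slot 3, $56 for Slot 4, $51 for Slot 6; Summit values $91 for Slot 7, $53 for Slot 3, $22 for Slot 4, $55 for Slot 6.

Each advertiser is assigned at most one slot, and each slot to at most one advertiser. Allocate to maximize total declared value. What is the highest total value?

Max total: $386

Optimal: Quanta→Slot 3 ($91), Nimbus→Slot 6 ($148), Juno→Slot 4 ($56), Summit→Slot 7 ($91) — total 91+148+56+91 = $386.
Column-greedy (each slot in turn goes to its best remaining advertiser) gives $337, worse by 49.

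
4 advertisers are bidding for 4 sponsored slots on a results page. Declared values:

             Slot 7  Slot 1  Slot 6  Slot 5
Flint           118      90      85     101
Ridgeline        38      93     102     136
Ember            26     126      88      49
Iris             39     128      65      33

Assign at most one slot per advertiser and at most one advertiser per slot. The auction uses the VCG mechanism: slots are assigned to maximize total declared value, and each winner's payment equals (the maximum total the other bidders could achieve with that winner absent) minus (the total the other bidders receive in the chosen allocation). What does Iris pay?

Iris pays $38.

Efficient allocation: Flint→Slot 7 ($118), Ridgeline→Slot 5 ($136), Ember→Slot 6 ($88), Iris→Slot 1 ($128); total welfare W = $470.
Iris receives Slot 1 at value $128, so the others get W − 128 = $342.
Without Iris: best allocation of the remaining 3 bidders over all 4 slots is Flint→Slot 7 ($118), Ridgeline→Slot 5 ($136), Ember→Slot 1 ($126), total $380.
VCG payment = (others' best without Iris) − (others' welfare with Iris) = 380 − 342 = $38.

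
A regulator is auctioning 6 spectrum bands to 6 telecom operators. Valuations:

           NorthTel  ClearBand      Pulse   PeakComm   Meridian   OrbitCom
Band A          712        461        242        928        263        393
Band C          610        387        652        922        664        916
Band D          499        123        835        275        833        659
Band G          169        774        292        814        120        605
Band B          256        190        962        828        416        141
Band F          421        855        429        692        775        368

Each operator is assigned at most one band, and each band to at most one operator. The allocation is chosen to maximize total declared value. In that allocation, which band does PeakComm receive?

PeakComm receives Band G.

Optimal: NorthTel→Band A ($712M), ClearBand→Band F ($855M), Pulse→Band B ($962M), PeakComm→Band G ($814M), Meridian→Band D ($833M), OrbitCom→Band C ($916M) — total 712+855+962+814+833+916 = $5092M.
Row-greedy (each operator in turn takes its best remaining band) gives $4889M, worse by 203.
Next-best assignment: NorthTel→Band A, ClearBand→Band G, Pulse→Band B, PeakComm→Band F, Meridian→Band D, OrbitCom→Band C = $4889M.
Swapping NorthTel↔Pulse (NorthTel→Band B $256M, Pulse→Band A $242M) loses 1176.
PeakComm's own top band is Band A ($928M), but forcing PeakComm→Band A and reassigning the rest optimally gives only $4854M — worse by 238.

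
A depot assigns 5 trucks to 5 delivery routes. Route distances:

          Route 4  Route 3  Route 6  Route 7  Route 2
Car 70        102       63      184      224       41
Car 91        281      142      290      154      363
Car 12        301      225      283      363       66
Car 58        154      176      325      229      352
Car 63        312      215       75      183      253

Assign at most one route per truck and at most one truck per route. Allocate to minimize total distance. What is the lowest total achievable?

Minimum total: 512 km

Optimal: Car 70→Route 3 (63 km), Car 91→Route 7 (154 km), Car 12→Route 2 (66 km), Car 58→Route 4 (154 km), Car 63→Route 6 (75 km) — total 63+154+66+154+75 = 512 km.
Min-entry greedy (repeatedly take the single cheapest remaining cell) gives 775 km, worse by 263.
Next-best assignment: Car 70→Route 4, Car 91→Route 7, Car 12→Route 2, Car 58→Route 3, Car 63→Route 6 = 573 km.
Every other assignment is strictly worse.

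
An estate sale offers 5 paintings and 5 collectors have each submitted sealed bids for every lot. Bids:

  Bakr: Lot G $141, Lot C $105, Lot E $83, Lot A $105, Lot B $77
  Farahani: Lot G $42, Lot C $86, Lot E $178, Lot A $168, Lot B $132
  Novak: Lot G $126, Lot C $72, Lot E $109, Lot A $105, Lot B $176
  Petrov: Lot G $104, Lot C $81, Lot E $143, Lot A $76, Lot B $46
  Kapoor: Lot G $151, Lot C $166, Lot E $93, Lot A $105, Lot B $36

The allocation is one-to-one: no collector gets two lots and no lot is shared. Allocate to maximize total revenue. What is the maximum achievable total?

Optimal: Bakr→Lot G ($141), Farahani→Lot A ($168), Novak→Lot B ($176), Petrov→Lot E ($143), Kapoor→Lot C ($166) — total 141+168+176+143+166 = $794.
Max-entry greedy (repeatedly take the single best remaining cell) gives $737, worse by 57.
Every other assignment is strictly worse.

Maximum total: $794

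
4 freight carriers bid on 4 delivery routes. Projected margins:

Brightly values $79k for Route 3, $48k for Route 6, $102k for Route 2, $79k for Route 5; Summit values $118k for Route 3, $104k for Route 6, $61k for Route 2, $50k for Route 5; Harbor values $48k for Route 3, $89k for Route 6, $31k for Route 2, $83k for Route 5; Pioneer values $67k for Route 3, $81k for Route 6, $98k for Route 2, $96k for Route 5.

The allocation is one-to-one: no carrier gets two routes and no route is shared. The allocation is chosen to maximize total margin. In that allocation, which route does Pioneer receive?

Pioneer receives Route 5.

Optimal: Brightly→Route 2 ($102k), Summit→Route 3 ($118k), Harbor→Route 6 ($89k), Pioneer→Route 5 ($96k) — total 102+118+89+96 = $405k.
Next-best assignment: Brightly→Route 2, Summit→Route 3, Harbor→Route 5, Pioneer→Route 6 = $384k.
No other one-to-one assignment exceeds $405k.
Pioneer's own top route is Route 2 ($98k), but forcing Pioneer→Route 2 and reassigning the rest optimally gives only $384k — worse by 21.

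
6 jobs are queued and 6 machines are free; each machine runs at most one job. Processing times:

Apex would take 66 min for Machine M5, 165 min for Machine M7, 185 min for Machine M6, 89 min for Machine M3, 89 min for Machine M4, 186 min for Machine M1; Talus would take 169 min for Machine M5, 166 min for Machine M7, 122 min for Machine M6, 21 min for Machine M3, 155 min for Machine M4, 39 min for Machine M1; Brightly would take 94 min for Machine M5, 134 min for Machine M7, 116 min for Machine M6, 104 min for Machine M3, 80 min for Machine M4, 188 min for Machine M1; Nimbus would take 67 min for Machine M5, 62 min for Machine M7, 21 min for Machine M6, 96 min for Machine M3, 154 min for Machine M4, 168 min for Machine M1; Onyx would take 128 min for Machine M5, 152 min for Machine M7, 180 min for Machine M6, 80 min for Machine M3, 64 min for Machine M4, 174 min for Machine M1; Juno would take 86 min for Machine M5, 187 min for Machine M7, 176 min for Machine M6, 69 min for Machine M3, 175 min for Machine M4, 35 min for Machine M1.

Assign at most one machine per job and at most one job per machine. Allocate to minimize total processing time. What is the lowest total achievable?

Min total: 341 min

Treat this as an assignment problem: match each job to one machine.
Optimal: Apex→Machine M5 (66 min), Talus→Machine M3 (21 min), Brightly→Machine M7 (134 min), Nimbus→Machine M6 (21 min), Onyx→Machine M4 (64 min), Juno→Machine M1 (35 min) — total 66+21+134+21+64+35 = 341 min.
Column-greedy (each machine in turn goes to its cheapest remaining job) gives 364 min, worse by 23.
Next-best assignment: Apex→Machine M5, Talus→Machine M3, Brightly→Machine M6, Nimbus→Machine M7, Onyx→Machine M4, Juno→Machine M1 = 364 min.
Swapping Onyx↔Brightly (Onyx→Machine M7 152 min, Brightly→Machine M4 80 min) adds 34.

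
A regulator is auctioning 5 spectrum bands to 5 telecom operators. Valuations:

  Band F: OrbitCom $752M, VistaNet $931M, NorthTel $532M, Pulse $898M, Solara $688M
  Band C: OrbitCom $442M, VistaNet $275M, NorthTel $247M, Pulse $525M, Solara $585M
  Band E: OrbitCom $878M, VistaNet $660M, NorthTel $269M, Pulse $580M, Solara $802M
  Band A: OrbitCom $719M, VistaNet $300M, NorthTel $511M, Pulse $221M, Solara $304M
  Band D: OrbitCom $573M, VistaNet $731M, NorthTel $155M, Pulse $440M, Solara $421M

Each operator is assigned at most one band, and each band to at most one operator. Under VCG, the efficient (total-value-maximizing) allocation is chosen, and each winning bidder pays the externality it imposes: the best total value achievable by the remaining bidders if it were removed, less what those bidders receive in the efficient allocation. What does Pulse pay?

Efficient allocation: OrbitCom→Band E ($878M), VistaNet→Band D ($731M), NorthTel→Band A ($511M), Pulse→Band F ($898M), Solara→Band C ($585M); total welfare W = $3603M.
Pulse receives Band F at value $898M, so the others get W − 898 = $2705M.
Without Pulse: best allocation of the remaining 4 bidders over all 5 bands is OrbitCom→Band E ($878M), VistaNet→Band F ($931M), NorthTel→Band A ($511M), Solara→Band C ($585M), total $2905M.
VCG payment = (others' best without Pulse) − (others' welfare with Pulse) = 2905 − 2705 = $200M.

Pulse pays $200M.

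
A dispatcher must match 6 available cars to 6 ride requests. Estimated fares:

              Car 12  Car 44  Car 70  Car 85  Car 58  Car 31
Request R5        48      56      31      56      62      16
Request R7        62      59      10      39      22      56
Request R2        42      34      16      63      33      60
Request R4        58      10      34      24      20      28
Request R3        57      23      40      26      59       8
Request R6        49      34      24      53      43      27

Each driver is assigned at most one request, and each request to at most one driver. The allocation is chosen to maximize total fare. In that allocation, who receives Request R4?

Optimal: Car 12→Request R4 ($58), Car 44→Request R7 ($59), Car 70→Request R3 ($40), Car 85→Request R6 ($53), Car 58→Request R5 ($62), Car 31→Request R2 ($60) — total 58+59+40+53+62+60 = $332.
Max-entry greedy (repeatedly take the single best remaining cell) gives $289, worse by 43.
Swapping Car 85↔Car 70 (Car 85→Request R3 $26, Car 70→Request R6 $24) loses 43.
No other one-to-one assignment exceeds $332.
Car 12's own top request is Request R7 ($62), but forcing Car 12→Request R7 and reassigning the rest optimally gives only $324 — worse by 8.

Car 12 receives Request R4.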